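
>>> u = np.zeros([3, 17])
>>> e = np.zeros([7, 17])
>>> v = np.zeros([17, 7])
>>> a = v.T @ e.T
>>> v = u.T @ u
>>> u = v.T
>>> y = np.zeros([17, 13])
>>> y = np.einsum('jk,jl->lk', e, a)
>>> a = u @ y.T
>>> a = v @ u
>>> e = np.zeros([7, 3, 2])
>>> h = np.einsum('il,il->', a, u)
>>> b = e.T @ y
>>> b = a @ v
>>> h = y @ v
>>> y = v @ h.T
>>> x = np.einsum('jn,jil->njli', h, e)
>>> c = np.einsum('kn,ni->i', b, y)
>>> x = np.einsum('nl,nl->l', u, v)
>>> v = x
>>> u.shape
(17, 17)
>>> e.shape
(7, 3, 2)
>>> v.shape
(17,)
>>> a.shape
(17, 17)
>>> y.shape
(17, 7)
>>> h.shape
(7, 17)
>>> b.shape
(17, 17)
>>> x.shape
(17,)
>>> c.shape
(7,)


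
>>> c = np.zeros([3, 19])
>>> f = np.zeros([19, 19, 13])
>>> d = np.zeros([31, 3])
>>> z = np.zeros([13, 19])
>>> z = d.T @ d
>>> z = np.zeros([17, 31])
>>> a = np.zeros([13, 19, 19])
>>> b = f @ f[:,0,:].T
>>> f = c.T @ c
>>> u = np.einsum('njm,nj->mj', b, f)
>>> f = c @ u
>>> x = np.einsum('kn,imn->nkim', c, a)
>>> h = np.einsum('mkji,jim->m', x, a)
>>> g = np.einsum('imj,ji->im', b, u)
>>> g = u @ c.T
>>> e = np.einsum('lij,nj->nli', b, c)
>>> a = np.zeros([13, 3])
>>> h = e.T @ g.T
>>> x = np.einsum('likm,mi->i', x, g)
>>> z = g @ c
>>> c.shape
(3, 19)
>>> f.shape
(3, 19)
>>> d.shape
(31, 3)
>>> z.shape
(19, 19)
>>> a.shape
(13, 3)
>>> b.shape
(19, 19, 19)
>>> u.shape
(19, 19)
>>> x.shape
(3,)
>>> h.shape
(19, 19, 19)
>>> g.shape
(19, 3)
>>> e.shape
(3, 19, 19)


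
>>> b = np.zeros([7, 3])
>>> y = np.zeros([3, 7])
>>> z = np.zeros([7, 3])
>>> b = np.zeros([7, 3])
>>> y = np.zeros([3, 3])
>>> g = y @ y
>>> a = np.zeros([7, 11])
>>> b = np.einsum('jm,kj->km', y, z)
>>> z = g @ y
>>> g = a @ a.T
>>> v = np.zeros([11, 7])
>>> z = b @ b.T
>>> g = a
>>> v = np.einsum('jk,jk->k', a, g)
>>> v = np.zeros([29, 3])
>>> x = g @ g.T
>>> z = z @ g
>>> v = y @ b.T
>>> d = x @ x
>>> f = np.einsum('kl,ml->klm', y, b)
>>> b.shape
(7, 3)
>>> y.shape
(3, 3)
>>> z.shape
(7, 11)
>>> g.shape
(7, 11)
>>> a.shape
(7, 11)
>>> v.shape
(3, 7)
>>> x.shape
(7, 7)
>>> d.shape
(7, 7)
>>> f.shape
(3, 3, 7)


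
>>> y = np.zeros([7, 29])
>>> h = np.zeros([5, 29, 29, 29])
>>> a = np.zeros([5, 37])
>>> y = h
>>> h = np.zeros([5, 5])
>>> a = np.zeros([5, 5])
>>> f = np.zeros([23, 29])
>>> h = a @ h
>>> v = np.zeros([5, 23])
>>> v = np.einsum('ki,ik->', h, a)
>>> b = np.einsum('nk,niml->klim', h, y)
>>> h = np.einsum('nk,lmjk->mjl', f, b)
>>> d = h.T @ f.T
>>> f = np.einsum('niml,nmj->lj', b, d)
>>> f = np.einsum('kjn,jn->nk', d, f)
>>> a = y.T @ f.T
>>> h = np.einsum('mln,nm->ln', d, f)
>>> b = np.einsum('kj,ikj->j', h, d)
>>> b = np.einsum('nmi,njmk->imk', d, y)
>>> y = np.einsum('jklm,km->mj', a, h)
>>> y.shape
(23, 29)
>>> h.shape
(29, 23)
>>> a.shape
(29, 29, 29, 23)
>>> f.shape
(23, 5)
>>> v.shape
()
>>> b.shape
(23, 29, 29)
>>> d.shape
(5, 29, 23)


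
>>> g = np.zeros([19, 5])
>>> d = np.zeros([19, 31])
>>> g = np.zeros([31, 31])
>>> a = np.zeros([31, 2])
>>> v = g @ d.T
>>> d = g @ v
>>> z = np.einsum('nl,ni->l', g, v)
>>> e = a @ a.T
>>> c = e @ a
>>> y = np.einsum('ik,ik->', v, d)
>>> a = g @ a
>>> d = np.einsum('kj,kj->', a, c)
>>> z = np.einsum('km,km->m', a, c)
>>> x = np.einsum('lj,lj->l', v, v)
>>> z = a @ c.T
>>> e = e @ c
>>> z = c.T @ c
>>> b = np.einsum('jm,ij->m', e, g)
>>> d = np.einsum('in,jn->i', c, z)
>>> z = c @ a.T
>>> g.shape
(31, 31)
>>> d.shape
(31,)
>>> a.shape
(31, 2)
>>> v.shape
(31, 19)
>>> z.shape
(31, 31)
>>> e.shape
(31, 2)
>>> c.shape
(31, 2)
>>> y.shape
()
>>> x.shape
(31,)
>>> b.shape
(2,)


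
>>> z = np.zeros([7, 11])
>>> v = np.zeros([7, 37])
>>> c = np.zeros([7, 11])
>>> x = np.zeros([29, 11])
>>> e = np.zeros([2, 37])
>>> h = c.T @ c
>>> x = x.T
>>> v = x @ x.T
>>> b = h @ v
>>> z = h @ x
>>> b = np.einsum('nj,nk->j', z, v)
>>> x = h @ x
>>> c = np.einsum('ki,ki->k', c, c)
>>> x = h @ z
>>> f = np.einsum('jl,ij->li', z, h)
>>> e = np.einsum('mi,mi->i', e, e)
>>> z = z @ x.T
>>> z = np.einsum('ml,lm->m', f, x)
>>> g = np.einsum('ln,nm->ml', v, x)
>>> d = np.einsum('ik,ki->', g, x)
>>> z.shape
(29,)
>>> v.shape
(11, 11)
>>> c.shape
(7,)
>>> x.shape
(11, 29)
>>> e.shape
(37,)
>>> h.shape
(11, 11)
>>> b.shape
(29,)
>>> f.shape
(29, 11)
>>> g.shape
(29, 11)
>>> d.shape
()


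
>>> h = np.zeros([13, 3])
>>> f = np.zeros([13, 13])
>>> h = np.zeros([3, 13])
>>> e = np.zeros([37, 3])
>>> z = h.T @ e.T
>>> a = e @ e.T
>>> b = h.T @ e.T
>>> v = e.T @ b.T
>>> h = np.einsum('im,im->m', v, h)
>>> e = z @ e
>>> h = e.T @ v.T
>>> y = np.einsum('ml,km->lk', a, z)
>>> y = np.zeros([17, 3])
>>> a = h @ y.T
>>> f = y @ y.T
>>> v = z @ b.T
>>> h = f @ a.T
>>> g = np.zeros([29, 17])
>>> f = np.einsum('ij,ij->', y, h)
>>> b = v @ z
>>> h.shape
(17, 3)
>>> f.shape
()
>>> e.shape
(13, 3)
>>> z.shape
(13, 37)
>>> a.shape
(3, 17)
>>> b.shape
(13, 37)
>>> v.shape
(13, 13)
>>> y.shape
(17, 3)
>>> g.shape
(29, 17)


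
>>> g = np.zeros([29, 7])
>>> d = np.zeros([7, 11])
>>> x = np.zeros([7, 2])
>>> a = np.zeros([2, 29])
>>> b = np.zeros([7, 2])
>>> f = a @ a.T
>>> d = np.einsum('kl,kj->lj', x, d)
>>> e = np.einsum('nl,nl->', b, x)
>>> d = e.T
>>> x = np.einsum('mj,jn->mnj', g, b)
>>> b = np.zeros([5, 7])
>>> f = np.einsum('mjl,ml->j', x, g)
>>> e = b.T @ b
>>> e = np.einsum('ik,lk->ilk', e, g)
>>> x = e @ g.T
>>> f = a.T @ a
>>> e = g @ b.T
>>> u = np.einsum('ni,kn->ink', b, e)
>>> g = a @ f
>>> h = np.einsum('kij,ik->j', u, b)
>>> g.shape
(2, 29)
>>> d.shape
()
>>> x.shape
(7, 29, 29)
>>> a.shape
(2, 29)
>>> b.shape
(5, 7)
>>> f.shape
(29, 29)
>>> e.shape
(29, 5)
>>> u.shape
(7, 5, 29)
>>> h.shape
(29,)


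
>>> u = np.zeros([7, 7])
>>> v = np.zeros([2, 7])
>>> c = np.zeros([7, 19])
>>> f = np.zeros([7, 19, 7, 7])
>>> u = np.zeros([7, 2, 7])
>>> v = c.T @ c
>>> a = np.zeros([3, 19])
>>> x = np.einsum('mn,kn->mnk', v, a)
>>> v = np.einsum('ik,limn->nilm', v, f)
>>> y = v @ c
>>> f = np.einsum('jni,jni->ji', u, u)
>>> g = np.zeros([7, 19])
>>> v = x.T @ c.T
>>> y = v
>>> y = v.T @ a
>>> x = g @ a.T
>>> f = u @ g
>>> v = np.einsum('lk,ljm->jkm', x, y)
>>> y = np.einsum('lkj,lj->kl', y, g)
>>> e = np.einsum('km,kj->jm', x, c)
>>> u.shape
(7, 2, 7)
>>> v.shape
(19, 3, 19)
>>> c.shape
(7, 19)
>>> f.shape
(7, 2, 19)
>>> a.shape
(3, 19)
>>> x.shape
(7, 3)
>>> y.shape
(19, 7)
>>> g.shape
(7, 19)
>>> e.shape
(19, 3)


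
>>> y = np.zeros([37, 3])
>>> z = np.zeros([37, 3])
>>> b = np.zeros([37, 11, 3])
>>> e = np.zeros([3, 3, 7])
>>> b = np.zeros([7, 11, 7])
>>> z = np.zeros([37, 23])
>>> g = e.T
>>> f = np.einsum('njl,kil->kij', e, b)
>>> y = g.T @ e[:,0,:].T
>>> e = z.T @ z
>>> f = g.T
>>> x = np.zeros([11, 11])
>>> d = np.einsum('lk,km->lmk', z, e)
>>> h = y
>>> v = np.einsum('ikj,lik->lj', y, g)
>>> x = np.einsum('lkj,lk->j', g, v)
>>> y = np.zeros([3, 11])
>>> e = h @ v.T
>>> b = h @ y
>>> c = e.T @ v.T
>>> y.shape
(3, 11)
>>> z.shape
(37, 23)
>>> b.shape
(3, 3, 11)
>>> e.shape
(3, 3, 7)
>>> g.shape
(7, 3, 3)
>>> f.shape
(3, 3, 7)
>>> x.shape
(3,)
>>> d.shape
(37, 23, 23)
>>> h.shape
(3, 3, 3)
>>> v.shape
(7, 3)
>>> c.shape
(7, 3, 7)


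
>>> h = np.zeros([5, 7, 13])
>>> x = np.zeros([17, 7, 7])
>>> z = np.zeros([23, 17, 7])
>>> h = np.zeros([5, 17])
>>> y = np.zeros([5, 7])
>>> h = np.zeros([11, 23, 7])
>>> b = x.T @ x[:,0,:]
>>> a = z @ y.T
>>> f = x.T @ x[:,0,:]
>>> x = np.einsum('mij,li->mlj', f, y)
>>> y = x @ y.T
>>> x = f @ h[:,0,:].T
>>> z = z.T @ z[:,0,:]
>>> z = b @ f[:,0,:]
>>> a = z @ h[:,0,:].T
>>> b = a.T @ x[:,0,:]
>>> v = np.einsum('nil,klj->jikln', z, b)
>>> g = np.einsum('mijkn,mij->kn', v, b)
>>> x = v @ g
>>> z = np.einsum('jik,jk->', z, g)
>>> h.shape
(11, 23, 7)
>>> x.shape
(11, 7, 11, 7, 7)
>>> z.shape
()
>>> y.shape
(7, 5, 5)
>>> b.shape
(11, 7, 11)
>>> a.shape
(7, 7, 11)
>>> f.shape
(7, 7, 7)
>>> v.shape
(11, 7, 11, 7, 7)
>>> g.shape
(7, 7)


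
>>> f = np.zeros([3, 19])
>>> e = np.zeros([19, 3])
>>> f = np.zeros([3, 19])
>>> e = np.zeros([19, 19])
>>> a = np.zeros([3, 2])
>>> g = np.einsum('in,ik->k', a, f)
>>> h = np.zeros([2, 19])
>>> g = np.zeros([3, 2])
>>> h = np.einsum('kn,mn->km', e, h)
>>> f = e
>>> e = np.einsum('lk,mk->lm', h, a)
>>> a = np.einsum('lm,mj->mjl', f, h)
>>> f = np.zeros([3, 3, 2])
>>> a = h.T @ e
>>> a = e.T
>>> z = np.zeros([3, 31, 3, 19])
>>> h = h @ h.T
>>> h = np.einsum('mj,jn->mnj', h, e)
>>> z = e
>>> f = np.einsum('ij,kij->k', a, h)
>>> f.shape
(19,)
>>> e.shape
(19, 3)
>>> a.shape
(3, 19)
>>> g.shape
(3, 2)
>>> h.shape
(19, 3, 19)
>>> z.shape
(19, 3)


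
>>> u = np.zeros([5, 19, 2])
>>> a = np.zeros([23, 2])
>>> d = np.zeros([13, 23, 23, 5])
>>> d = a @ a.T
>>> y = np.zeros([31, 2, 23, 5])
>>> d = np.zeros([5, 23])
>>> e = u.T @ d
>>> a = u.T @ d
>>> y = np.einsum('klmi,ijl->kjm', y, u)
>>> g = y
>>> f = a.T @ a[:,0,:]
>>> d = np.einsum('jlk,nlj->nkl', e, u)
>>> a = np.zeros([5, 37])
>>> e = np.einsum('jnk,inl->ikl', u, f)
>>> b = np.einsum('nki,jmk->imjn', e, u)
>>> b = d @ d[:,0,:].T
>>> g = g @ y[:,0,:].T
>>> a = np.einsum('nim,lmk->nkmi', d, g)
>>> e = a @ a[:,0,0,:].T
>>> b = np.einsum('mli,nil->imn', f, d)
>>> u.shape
(5, 19, 2)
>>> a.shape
(5, 31, 19, 23)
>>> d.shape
(5, 23, 19)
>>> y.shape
(31, 19, 23)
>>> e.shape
(5, 31, 19, 5)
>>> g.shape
(31, 19, 31)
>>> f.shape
(23, 19, 23)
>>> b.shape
(23, 23, 5)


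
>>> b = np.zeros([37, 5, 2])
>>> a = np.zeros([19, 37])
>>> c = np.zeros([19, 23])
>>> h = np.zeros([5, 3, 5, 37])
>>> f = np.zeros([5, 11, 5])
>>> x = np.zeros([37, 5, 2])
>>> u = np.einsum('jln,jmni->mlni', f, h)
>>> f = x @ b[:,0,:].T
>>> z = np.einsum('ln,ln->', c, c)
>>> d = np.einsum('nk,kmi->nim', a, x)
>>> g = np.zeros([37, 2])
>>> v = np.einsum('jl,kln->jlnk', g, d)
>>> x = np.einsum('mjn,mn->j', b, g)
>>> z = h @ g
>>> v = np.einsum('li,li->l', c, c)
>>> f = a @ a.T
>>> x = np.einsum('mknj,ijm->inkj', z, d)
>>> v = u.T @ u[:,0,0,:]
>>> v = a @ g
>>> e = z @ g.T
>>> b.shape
(37, 5, 2)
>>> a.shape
(19, 37)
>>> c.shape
(19, 23)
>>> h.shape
(5, 3, 5, 37)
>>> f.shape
(19, 19)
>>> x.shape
(19, 5, 3, 2)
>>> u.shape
(3, 11, 5, 37)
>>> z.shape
(5, 3, 5, 2)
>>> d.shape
(19, 2, 5)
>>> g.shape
(37, 2)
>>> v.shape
(19, 2)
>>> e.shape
(5, 3, 5, 37)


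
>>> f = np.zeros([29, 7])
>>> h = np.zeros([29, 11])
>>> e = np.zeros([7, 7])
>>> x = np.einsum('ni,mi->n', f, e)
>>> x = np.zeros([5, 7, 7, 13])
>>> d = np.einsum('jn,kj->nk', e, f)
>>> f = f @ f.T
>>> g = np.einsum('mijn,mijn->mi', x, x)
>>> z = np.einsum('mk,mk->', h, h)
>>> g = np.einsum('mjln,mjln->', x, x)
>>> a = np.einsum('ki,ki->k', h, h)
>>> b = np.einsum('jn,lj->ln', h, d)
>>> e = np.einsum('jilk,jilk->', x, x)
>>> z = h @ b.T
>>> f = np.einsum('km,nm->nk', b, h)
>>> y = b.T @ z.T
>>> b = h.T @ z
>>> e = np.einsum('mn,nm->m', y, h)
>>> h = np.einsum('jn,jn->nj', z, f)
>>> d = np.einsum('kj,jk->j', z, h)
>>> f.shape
(29, 7)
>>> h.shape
(7, 29)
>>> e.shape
(11,)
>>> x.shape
(5, 7, 7, 13)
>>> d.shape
(7,)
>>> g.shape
()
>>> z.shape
(29, 7)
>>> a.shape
(29,)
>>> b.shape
(11, 7)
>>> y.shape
(11, 29)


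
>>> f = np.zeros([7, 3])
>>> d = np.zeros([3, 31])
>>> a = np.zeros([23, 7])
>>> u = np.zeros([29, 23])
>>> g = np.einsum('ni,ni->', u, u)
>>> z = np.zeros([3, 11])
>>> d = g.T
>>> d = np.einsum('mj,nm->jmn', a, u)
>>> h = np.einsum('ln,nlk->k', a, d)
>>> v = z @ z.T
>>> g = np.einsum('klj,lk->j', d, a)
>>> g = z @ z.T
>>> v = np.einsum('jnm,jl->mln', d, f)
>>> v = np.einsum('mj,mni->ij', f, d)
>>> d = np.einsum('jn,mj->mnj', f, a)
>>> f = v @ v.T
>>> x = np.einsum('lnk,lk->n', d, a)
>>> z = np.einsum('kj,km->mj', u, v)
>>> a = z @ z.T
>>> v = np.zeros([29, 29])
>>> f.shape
(29, 29)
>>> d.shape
(23, 3, 7)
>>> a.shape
(3, 3)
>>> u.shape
(29, 23)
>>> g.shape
(3, 3)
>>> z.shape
(3, 23)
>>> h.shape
(29,)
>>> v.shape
(29, 29)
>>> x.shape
(3,)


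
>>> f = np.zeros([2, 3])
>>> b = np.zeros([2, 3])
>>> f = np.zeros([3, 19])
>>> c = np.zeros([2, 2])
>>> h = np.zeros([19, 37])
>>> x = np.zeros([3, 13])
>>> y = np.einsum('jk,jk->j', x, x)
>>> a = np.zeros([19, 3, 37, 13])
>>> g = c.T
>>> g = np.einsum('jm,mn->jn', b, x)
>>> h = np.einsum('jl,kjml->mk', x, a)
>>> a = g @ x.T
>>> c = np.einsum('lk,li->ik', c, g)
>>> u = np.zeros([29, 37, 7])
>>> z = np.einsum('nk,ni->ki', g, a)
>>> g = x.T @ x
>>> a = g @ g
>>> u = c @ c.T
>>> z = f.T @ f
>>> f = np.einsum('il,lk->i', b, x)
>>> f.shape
(2,)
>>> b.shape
(2, 3)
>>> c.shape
(13, 2)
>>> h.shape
(37, 19)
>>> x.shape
(3, 13)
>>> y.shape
(3,)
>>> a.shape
(13, 13)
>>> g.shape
(13, 13)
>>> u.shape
(13, 13)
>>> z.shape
(19, 19)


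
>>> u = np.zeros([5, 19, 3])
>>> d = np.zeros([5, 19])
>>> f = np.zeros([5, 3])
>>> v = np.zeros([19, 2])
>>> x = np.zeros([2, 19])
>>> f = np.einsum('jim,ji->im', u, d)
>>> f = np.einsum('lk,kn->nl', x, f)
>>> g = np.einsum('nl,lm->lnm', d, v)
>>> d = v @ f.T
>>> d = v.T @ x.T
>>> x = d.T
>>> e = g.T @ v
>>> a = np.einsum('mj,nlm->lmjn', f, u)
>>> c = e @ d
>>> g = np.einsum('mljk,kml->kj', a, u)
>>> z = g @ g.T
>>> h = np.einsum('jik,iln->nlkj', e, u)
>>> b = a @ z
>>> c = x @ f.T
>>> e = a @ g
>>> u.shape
(5, 19, 3)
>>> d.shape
(2, 2)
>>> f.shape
(3, 2)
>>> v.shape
(19, 2)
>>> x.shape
(2, 2)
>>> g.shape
(5, 2)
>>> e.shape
(19, 3, 2, 2)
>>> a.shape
(19, 3, 2, 5)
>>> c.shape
(2, 3)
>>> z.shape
(5, 5)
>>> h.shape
(3, 19, 2, 2)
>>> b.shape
(19, 3, 2, 5)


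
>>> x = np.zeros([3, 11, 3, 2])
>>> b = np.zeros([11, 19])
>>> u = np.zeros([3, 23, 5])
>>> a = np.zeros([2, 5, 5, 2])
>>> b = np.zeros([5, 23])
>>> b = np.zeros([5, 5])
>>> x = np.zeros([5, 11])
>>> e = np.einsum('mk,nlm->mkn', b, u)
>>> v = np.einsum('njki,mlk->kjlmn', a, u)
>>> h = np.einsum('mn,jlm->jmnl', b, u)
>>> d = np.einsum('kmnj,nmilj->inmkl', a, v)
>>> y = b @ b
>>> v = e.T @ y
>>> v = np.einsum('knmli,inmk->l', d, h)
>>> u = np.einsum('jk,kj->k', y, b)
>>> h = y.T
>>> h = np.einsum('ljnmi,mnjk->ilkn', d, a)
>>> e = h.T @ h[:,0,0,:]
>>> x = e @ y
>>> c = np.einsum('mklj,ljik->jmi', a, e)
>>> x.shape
(5, 2, 23, 5)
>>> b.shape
(5, 5)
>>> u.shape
(5,)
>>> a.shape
(2, 5, 5, 2)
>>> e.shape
(5, 2, 23, 5)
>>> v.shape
(2,)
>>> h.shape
(3, 23, 2, 5)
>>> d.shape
(23, 5, 5, 2, 3)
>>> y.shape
(5, 5)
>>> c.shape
(2, 2, 23)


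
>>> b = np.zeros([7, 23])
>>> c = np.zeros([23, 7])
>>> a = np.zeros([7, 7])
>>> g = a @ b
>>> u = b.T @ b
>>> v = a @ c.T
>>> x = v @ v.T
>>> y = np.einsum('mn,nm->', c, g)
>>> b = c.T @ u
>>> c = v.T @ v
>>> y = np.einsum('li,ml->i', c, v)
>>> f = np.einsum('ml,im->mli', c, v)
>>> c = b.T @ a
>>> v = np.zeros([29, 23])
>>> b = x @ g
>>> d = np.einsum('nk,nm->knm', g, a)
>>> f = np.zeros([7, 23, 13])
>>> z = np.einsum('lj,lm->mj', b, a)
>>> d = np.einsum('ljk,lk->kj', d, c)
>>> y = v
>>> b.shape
(7, 23)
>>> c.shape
(23, 7)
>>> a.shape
(7, 7)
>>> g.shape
(7, 23)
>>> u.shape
(23, 23)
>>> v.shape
(29, 23)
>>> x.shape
(7, 7)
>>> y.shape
(29, 23)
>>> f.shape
(7, 23, 13)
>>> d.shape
(7, 7)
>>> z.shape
(7, 23)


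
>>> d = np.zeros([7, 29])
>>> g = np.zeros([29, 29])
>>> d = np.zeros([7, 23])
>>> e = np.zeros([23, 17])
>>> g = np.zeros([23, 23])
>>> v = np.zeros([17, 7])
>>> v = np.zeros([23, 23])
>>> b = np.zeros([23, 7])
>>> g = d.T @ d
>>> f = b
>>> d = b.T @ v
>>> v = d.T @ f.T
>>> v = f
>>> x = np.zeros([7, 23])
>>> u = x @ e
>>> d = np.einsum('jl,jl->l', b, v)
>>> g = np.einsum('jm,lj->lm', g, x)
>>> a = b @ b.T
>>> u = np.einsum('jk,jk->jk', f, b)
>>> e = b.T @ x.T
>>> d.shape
(7,)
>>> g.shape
(7, 23)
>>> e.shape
(7, 7)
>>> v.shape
(23, 7)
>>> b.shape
(23, 7)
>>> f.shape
(23, 7)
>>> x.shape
(7, 23)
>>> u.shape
(23, 7)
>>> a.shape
(23, 23)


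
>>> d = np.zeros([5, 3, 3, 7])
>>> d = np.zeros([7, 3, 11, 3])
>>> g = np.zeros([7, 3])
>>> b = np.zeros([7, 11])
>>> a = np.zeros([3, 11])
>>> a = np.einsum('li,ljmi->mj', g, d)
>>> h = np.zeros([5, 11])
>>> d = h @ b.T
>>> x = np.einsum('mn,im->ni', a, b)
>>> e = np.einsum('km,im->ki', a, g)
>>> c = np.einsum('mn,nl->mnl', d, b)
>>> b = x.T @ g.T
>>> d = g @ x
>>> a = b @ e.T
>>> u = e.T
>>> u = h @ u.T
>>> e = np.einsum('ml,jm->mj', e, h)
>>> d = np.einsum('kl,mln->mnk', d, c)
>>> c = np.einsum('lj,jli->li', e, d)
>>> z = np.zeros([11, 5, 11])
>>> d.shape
(5, 11, 7)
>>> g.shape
(7, 3)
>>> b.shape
(7, 7)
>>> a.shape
(7, 11)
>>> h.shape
(5, 11)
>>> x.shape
(3, 7)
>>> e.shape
(11, 5)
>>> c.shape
(11, 7)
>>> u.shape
(5, 7)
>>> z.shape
(11, 5, 11)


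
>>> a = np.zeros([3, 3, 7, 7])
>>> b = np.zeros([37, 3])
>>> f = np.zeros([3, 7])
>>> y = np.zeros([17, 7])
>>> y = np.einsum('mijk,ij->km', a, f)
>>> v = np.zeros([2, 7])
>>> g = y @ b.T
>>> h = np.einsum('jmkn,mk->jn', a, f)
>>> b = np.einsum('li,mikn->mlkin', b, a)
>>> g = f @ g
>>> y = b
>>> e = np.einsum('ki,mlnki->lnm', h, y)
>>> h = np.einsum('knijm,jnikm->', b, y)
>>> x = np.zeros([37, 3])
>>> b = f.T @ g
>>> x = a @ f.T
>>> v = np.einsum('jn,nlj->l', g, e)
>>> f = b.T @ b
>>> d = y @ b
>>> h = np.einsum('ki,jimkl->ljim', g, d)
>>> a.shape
(3, 3, 7, 7)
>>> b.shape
(7, 37)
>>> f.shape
(37, 37)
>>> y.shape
(3, 37, 7, 3, 7)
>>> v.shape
(7,)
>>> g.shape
(3, 37)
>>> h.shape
(37, 3, 37, 7)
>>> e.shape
(37, 7, 3)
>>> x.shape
(3, 3, 7, 3)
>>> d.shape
(3, 37, 7, 3, 37)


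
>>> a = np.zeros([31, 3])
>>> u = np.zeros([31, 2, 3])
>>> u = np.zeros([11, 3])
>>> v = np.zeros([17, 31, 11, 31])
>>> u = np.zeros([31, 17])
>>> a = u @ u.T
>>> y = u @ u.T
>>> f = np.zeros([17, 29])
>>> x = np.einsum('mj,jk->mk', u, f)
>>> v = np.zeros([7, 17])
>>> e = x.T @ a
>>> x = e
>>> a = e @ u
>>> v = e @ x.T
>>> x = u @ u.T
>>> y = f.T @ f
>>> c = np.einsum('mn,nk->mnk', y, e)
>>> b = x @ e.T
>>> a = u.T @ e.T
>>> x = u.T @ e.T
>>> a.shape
(17, 29)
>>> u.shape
(31, 17)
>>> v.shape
(29, 29)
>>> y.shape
(29, 29)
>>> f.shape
(17, 29)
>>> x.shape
(17, 29)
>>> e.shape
(29, 31)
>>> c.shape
(29, 29, 31)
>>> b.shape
(31, 29)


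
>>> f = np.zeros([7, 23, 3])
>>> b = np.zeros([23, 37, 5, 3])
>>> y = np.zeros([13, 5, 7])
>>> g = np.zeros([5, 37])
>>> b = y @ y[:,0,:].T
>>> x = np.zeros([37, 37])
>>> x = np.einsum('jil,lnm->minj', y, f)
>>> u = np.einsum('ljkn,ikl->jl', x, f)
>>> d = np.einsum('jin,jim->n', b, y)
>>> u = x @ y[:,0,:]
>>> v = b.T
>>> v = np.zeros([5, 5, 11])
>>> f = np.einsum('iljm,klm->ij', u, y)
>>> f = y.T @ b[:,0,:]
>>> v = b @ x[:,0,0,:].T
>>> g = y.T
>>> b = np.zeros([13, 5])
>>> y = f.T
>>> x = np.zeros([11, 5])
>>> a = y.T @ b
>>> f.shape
(7, 5, 13)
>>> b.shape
(13, 5)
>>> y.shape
(13, 5, 7)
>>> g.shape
(7, 5, 13)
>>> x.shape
(11, 5)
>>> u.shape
(3, 5, 23, 7)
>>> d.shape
(13,)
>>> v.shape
(13, 5, 3)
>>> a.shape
(7, 5, 5)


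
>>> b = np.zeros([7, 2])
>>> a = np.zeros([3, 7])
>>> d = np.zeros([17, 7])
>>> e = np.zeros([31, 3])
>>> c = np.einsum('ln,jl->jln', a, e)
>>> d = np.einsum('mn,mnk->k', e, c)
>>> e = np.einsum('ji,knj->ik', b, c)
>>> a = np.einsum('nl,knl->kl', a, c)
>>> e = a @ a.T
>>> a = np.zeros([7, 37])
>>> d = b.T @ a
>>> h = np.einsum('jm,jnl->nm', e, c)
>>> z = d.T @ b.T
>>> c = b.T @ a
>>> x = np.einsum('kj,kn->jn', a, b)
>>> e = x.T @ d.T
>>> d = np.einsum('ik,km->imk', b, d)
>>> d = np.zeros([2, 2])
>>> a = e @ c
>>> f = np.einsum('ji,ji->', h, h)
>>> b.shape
(7, 2)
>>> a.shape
(2, 37)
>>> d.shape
(2, 2)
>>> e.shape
(2, 2)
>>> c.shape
(2, 37)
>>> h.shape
(3, 31)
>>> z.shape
(37, 7)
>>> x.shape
(37, 2)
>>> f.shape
()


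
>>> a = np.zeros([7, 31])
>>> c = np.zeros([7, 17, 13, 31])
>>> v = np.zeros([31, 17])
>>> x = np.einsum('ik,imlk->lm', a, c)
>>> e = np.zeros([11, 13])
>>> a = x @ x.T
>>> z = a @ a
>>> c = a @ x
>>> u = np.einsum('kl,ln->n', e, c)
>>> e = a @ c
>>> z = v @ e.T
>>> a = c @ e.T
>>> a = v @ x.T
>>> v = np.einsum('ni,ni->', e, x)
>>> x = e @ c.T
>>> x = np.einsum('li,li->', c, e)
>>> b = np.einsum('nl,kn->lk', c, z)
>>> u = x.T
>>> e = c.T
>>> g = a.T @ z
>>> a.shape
(31, 13)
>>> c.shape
(13, 17)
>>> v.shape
()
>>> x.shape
()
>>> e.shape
(17, 13)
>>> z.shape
(31, 13)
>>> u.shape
()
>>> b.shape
(17, 31)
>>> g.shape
(13, 13)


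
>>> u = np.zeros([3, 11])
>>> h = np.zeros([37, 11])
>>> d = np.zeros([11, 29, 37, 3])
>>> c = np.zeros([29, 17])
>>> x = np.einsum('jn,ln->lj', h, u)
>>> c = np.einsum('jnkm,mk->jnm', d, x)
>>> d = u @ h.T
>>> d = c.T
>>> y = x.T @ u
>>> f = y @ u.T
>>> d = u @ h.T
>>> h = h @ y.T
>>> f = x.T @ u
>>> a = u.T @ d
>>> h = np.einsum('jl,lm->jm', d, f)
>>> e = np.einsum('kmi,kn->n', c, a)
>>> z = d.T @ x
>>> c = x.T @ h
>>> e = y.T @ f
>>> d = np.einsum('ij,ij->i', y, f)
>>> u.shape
(3, 11)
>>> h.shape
(3, 11)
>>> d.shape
(37,)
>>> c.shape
(37, 11)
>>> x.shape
(3, 37)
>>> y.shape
(37, 11)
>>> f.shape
(37, 11)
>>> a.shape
(11, 37)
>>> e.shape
(11, 11)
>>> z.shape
(37, 37)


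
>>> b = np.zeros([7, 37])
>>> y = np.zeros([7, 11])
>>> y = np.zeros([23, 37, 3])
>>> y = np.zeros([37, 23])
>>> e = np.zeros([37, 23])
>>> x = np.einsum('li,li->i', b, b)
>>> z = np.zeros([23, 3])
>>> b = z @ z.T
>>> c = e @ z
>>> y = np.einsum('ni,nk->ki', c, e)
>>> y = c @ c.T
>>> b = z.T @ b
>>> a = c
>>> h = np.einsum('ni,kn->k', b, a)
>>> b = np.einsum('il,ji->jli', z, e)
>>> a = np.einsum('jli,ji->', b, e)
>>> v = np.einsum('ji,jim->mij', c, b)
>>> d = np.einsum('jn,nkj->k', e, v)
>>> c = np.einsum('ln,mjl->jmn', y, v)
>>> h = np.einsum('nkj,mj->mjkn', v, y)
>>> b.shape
(37, 3, 23)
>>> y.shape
(37, 37)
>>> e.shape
(37, 23)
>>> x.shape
(37,)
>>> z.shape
(23, 3)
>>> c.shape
(3, 23, 37)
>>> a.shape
()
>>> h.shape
(37, 37, 3, 23)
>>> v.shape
(23, 3, 37)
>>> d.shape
(3,)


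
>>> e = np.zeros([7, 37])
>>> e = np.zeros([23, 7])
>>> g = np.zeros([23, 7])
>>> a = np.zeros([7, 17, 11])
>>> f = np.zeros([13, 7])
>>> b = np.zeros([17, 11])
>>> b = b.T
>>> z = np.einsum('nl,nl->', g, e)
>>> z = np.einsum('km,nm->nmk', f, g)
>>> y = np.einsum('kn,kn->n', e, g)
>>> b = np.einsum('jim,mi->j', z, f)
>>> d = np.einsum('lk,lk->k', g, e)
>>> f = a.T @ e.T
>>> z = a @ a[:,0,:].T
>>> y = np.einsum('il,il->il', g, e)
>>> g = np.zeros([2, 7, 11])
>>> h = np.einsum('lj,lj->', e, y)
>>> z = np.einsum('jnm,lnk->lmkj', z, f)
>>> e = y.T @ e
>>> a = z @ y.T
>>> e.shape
(7, 7)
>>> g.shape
(2, 7, 11)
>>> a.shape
(11, 7, 23, 23)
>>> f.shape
(11, 17, 23)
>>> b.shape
(23,)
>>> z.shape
(11, 7, 23, 7)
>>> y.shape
(23, 7)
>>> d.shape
(7,)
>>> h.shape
()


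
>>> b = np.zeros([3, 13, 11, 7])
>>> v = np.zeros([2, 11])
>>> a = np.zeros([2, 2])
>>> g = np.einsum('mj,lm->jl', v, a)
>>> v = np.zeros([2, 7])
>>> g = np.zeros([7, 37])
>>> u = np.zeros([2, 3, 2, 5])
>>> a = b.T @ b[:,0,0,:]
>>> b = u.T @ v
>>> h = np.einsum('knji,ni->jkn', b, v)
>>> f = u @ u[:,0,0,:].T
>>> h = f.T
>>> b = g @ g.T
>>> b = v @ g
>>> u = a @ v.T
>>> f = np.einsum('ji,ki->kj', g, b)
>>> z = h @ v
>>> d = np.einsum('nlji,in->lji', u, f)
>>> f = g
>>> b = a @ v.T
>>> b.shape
(7, 11, 13, 2)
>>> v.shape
(2, 7)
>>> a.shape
(7, 11, 13, 7)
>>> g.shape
(7, 37)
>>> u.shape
(7, 11, 13, 2)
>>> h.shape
(2, 2, 3, 2)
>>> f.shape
(7, 37)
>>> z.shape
(2, 2, 3, 7)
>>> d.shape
(11, 13, 2)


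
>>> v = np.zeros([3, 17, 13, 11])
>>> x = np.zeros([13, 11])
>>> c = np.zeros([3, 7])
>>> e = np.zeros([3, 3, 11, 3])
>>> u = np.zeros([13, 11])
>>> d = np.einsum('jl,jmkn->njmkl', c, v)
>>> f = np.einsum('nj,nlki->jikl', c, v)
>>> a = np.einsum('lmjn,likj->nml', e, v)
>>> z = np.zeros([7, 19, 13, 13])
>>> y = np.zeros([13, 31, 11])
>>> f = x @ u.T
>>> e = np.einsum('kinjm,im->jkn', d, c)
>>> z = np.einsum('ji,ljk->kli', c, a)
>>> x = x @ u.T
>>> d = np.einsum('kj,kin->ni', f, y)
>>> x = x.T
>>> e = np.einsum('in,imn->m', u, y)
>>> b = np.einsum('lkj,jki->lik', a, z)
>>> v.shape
(3, 17, 13, 11)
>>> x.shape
(13, 13)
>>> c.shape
(3, 7)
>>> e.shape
(31,)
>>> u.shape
(13, 11)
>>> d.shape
(11, 31)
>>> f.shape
(13, 13)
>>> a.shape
(3, 3, 3)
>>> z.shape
(3, 3, 7)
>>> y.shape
(13, 31, 11)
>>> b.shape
(3, 7, 3)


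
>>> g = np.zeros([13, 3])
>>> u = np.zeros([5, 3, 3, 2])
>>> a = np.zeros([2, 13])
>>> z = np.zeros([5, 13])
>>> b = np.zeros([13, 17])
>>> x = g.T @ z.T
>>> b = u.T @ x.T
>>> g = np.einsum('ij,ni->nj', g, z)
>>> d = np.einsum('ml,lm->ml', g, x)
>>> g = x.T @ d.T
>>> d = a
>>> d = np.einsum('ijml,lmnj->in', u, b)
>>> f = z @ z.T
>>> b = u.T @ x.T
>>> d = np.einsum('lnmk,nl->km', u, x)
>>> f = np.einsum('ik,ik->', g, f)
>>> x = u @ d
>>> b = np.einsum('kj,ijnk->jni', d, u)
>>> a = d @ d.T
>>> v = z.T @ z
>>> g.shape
(5, 5)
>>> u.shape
(5, 3, 3, 2)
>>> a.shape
(2, 2)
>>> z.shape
(5, 13)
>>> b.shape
(3, 3, 5)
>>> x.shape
(5, 3, 3, 3)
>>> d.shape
(2, 3)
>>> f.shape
()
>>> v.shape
(13, 13)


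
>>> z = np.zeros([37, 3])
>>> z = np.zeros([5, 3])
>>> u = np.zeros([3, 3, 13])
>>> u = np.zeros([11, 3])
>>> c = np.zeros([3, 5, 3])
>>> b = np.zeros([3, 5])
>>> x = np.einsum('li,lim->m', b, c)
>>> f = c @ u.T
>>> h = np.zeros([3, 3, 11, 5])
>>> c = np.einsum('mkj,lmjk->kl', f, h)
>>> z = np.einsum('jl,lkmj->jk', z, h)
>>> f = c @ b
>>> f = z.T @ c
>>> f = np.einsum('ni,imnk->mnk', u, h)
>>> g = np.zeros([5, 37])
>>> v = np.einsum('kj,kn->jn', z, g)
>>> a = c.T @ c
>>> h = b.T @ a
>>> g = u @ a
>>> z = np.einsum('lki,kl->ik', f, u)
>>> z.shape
(5, 11)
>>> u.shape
(11, 3)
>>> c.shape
(5, 3)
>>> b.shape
(3, 5)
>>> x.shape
(3,)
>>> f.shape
(3, 11, 5)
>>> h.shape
(5, 3)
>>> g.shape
(11, 3)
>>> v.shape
(3, 37)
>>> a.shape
(3, 3)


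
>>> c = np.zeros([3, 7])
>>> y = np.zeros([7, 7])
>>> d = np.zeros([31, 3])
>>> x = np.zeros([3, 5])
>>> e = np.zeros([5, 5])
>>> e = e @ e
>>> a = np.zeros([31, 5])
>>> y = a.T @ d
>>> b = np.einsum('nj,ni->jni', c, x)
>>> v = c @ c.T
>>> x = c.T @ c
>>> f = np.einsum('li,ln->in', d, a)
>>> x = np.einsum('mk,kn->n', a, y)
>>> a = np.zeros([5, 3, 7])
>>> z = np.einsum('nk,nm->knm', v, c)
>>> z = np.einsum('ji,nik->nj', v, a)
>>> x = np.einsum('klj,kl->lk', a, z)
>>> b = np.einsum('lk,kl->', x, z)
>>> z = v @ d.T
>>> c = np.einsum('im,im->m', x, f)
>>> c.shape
(5,)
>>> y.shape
(5, 3)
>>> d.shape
(31, 3)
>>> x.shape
(3, 5)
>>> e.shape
(5, 5)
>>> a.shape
(5, 3, 7)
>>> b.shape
()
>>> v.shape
(3, 3)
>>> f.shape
(3, 5)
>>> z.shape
(3, 31)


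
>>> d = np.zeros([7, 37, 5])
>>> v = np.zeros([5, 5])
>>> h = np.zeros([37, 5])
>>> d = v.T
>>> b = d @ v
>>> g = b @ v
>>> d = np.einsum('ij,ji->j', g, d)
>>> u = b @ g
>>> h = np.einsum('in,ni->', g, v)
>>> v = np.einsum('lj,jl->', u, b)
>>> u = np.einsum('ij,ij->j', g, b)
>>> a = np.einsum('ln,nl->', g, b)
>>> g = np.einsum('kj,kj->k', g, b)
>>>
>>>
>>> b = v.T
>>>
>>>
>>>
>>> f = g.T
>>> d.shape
(5,)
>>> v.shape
()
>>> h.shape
()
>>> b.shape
()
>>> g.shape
(5,)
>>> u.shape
(5,)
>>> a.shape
()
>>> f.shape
(5,)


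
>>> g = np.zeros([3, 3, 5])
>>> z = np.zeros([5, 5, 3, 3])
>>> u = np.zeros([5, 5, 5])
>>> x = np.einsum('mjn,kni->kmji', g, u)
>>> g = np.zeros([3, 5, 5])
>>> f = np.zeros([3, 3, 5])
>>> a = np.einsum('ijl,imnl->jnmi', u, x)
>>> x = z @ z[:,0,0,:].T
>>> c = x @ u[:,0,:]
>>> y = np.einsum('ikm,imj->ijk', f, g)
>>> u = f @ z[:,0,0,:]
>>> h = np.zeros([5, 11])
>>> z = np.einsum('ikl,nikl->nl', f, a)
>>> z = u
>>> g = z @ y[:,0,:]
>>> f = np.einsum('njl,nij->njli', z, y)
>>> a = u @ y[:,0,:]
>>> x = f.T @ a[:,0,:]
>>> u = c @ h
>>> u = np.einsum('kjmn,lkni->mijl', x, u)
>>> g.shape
(3, 3, 3)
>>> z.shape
(3, 3, 3)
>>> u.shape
(3, 11, 3, 5)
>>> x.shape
(5, 3, 3, 3)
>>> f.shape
(3, 3, 3, 5)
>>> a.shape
(3, 3, 3)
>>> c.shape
(5, 5, 3, 5)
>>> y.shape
(3, 5, 3)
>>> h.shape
(5, 11)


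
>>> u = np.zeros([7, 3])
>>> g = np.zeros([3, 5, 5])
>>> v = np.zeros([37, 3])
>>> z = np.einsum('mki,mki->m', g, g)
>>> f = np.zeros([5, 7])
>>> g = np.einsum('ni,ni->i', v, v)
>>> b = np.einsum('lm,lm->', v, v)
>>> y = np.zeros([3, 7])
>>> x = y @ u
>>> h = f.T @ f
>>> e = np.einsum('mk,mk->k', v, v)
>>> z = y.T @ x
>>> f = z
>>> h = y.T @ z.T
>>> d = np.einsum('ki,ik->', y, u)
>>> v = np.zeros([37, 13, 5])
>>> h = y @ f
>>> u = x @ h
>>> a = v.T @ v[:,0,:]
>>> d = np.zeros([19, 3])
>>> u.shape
(3, 3)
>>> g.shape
(3,)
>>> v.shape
(37, 13, 5)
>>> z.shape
(7, 3)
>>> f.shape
(7, 3)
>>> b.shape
()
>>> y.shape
(3, 7)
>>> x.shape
(3, 3)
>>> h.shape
(3, 3)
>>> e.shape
(3,)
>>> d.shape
(19, 3)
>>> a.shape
(5, 13, 5)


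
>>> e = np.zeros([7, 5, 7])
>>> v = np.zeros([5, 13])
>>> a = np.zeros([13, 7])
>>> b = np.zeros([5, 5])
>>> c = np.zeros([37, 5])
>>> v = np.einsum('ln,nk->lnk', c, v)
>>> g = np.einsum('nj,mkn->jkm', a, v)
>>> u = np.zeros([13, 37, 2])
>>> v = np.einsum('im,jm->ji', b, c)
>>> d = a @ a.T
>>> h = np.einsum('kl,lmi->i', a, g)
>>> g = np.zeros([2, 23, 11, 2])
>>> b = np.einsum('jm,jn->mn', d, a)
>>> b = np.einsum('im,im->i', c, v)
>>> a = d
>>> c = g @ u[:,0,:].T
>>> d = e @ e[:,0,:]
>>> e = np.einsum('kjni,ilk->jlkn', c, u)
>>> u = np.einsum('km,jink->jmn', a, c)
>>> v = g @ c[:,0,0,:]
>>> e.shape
(23, 37, 2, 11)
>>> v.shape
(2, 23, 11, 13)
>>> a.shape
(13, 13)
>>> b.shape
(37,)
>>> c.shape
(2, 23, 11, 13)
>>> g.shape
(2, 23, 11, 2)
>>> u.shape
(2, 13, 11)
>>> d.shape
(7, 5, 7)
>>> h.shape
(37,)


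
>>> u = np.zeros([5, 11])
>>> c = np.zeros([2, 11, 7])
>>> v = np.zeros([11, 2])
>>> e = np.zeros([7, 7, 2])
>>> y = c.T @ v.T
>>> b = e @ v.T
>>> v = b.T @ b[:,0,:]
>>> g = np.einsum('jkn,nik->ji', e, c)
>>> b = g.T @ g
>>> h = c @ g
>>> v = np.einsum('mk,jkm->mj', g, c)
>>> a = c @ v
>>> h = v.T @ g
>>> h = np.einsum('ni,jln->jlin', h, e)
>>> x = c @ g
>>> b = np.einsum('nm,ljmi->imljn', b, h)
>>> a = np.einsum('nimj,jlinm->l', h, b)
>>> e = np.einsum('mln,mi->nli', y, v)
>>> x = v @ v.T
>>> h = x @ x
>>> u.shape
(5, 11)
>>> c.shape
(2, 11, 7)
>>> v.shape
(7, 2)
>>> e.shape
(11, 11, 2)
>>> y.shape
(7, 11, 11)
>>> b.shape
(2, 11, 7, 7, 11)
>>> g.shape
(7, 11)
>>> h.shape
(7, 7)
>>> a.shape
(11,)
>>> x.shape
(7, 7)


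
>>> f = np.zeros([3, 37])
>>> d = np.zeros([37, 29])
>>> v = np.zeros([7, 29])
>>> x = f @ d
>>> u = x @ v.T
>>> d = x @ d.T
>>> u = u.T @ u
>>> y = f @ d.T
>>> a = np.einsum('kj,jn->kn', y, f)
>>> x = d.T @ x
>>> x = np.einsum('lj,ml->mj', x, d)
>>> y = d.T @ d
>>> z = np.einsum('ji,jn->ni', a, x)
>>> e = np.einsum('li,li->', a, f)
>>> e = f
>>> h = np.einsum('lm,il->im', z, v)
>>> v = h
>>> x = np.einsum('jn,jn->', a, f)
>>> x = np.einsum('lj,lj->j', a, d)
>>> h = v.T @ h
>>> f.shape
(3, 37)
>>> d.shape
(3, 37)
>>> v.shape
(7, 37)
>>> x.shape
(37,)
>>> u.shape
(7, 7)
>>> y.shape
(37, 37)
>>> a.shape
(3, 37)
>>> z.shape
(29, 37)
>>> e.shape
(3, 37)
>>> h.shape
(37, 37)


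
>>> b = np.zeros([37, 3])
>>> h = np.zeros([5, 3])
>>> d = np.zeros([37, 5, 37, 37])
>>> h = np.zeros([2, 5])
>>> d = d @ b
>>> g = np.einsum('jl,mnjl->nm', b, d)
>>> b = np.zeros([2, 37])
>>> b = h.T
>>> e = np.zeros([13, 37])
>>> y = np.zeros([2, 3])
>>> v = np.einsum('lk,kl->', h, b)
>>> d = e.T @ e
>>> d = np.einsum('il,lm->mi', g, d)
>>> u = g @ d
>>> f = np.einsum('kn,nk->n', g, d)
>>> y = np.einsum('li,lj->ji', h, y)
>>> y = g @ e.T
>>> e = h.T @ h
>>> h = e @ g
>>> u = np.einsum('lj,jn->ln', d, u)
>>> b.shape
(5, 2)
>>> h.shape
(5, 37)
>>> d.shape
(37, 5)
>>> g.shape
(5, 37)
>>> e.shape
(5, 5)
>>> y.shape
(5, 13)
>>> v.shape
()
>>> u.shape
(37, 5)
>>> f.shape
(37,)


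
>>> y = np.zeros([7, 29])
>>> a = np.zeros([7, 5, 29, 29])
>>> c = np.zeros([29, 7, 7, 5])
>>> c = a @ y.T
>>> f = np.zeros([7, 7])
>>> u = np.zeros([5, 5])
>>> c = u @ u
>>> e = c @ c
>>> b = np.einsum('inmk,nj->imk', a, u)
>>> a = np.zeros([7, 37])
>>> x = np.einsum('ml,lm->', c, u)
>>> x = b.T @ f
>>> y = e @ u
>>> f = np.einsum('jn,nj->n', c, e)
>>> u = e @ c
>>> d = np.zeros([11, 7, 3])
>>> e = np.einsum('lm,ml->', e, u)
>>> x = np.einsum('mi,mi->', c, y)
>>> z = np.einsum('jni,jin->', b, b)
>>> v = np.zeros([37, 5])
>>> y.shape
(5, 5)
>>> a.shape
(7, 37)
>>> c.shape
(5, 5)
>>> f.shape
(5,)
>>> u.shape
(5, 5)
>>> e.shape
()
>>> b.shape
(7, 29, 29)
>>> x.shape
()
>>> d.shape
(11, 7, 3)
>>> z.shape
()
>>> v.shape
(37, 5)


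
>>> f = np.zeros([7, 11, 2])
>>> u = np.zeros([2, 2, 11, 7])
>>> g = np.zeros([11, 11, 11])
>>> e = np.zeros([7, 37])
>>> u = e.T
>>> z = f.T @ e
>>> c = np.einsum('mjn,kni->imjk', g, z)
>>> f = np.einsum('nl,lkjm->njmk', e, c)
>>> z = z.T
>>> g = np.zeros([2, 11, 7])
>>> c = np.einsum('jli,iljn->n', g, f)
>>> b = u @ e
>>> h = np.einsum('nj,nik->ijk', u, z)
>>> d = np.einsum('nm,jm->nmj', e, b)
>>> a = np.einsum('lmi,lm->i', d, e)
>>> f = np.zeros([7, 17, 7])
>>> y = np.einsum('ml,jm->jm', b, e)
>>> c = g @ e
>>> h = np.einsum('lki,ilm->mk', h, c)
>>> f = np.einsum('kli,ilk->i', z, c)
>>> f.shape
(2,)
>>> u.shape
(37, 7)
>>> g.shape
(2, 11, 7)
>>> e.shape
(7, 37)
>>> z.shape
(37, 11, 2)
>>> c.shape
(2, 11, 37)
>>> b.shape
(37, 37)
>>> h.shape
(37, 7)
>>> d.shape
(7, 37, 37)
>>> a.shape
(37,)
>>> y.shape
(7, 37)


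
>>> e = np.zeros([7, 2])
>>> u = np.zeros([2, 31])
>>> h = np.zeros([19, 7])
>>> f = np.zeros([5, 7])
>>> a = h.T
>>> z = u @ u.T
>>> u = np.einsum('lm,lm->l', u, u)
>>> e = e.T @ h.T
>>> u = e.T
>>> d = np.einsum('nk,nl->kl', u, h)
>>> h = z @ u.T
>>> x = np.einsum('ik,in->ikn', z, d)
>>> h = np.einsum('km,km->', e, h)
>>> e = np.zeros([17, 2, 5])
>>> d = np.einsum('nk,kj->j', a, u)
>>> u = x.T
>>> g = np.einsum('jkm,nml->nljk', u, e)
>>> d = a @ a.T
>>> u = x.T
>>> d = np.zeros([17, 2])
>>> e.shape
(17, 2, 5)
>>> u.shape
(7, 2, 2)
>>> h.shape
()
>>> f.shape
(5, 7)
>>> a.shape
(7, 19)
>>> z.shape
(2, 2)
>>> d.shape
(17, 2)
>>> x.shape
(2, 2, 7)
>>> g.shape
(17, 5, 7, 2)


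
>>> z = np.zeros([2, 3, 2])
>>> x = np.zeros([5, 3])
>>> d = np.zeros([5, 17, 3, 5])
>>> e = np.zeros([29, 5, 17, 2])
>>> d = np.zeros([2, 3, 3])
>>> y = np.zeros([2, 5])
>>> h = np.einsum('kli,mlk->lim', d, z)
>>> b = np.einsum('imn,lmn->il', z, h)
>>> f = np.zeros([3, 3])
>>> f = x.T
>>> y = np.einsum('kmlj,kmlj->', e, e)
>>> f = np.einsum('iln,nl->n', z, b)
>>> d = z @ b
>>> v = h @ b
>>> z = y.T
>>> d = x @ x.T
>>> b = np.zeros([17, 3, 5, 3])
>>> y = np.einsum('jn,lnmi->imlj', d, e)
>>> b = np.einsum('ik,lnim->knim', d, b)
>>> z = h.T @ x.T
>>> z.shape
(2, 3, 5)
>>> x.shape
(5, 3)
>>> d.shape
(5, 5)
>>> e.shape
(29, 5, 17, 2)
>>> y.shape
(2, 17, 29, 5)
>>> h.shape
(3, 3, 2)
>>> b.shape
(5, 3, 5, 3)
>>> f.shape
(2,)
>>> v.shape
(3, 3, 3)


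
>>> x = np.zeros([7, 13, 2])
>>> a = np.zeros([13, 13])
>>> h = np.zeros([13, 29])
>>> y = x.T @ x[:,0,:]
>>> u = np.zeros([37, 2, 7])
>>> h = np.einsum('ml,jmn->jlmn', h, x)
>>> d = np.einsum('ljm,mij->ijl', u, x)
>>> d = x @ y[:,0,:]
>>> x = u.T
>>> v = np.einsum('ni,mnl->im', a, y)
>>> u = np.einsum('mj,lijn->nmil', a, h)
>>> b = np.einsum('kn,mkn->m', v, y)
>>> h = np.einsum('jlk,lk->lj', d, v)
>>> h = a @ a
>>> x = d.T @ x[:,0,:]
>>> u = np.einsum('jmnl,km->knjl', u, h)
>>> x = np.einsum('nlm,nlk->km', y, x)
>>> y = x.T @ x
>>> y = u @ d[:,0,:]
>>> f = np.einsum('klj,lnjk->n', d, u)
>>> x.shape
(37, 2)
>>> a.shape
(13, 13)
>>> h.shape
(13, 13)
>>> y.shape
(13, 29, 2, 2)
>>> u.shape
(13, 29, 2, 7)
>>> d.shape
(7, 13, 2)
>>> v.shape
(13, 2)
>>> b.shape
(2,)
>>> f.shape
(29,)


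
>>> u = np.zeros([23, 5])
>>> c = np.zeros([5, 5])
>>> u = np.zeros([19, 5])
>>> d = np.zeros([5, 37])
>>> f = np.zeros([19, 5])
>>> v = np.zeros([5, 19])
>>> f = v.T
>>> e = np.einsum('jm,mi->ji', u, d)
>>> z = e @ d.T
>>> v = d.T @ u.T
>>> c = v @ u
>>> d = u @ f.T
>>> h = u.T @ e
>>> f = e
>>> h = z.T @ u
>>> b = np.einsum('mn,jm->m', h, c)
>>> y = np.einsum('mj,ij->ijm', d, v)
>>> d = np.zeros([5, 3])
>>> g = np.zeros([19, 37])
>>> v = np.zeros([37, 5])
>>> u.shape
(19, 5)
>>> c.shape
(37, 5)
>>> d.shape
(5, 3)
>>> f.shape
(19, 37)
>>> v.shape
(37, 5)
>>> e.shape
(19, 37)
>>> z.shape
(19, 5)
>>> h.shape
(5, 5)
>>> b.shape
(5,)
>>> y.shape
(37, 19, 19)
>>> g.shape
(19, 37)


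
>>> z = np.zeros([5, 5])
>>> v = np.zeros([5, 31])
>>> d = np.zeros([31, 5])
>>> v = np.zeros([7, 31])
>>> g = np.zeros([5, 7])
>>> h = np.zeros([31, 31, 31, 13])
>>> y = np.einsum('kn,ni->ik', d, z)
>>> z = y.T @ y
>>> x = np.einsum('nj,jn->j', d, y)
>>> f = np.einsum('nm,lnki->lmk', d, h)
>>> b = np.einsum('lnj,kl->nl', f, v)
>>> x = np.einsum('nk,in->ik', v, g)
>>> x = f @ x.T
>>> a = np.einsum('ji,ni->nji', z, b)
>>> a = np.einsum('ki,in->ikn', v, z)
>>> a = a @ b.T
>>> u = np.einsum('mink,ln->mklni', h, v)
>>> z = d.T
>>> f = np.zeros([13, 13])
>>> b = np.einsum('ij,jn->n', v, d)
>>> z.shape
(5, 31)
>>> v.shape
(7, 31)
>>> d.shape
(31, 5)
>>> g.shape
(5, 7)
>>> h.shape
(31, 31, 31, 13)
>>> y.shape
(5, 31)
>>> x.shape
(31, 5, 5)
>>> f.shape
(13, 13)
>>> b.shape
(5,)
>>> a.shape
(31, 7, 5)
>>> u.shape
(31, 13, 7, 31, 31)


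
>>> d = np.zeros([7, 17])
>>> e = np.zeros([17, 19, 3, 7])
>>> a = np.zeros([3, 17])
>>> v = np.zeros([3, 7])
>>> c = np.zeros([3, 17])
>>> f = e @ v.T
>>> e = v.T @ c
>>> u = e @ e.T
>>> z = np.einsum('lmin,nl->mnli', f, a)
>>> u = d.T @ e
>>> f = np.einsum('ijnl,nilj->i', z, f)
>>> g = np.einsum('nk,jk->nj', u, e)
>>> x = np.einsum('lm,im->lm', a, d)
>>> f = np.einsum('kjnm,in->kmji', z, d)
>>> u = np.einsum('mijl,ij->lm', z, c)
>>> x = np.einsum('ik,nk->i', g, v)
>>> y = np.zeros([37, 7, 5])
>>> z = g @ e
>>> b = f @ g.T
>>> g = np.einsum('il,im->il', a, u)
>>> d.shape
(7, 17)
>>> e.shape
(7, 17)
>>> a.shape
(3, 17)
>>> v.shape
(3, 7)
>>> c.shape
(3, 17)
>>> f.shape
(19, 3, 3, 7)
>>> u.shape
(3, 19)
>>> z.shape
(17, 17)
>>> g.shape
(3, 17)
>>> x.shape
(17,)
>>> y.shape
(37, 7, 5)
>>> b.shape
(19, 3, 3, 17)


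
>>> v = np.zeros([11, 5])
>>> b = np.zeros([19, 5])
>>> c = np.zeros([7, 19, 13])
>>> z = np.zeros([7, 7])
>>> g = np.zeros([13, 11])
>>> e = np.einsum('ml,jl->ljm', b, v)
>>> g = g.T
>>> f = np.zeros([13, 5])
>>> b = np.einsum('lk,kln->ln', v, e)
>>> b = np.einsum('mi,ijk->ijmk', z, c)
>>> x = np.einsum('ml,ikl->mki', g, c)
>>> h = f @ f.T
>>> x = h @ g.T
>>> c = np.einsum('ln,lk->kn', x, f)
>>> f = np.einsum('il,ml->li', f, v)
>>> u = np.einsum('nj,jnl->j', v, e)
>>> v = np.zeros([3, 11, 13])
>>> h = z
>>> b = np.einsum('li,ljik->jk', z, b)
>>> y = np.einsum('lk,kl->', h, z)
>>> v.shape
(3, 11, 13)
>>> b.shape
(19, 13)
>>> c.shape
(5, 11)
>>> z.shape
(7, 7)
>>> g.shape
(11, 13)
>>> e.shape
(5, 11, 19)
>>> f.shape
(5, 13)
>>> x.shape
(13, 11)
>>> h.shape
(7, 7)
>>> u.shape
(5,)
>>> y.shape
()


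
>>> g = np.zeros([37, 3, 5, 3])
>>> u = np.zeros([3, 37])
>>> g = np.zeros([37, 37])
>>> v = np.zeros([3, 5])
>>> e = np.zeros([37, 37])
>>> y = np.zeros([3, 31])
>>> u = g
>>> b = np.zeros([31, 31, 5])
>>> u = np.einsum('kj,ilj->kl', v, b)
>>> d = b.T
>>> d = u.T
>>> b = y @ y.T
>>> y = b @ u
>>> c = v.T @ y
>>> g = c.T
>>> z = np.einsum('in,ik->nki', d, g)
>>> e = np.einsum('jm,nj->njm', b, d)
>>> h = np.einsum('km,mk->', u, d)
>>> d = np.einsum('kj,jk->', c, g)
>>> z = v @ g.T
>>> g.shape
(31, 5)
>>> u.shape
(3, 31)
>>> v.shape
(3, 5)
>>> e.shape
(31, 3, 3)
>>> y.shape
(3, 31)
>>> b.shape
(3, 3)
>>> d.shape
()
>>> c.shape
(5, 31)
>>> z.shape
(3, 31)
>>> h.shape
()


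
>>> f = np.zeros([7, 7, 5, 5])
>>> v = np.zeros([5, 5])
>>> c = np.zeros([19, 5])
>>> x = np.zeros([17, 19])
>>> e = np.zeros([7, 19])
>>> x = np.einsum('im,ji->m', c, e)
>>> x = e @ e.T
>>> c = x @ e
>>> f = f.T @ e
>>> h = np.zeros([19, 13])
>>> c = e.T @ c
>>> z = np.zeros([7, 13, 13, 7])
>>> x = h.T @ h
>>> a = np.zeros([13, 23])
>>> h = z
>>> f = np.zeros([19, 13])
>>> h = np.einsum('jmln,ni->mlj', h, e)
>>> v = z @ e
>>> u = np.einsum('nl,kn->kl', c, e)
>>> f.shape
(19, 13)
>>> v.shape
(7, 13, 13, 19)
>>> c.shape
(19, 19)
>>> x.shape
(13, 13)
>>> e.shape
(7, 19)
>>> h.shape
(13, 13, 7)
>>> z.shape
(7, 13, 13, 7)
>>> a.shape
(13, 23)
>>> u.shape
(7, 19)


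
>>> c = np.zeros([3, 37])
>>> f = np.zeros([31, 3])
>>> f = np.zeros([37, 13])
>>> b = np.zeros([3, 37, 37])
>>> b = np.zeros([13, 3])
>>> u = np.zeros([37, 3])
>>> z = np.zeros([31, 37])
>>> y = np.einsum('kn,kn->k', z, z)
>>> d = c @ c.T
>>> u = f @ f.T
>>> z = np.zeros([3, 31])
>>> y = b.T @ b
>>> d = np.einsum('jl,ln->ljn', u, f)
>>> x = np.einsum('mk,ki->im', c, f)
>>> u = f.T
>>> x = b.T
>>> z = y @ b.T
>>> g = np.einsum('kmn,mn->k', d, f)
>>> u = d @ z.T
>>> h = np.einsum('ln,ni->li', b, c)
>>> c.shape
(3, 37)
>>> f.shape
(37, 13)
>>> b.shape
(13, 3)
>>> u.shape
(37, 37, 3)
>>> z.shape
(3, 13)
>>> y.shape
(3, 3)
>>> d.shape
(37, 37, 13)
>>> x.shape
(3, 13)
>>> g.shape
(37,)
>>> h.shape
(13, 37)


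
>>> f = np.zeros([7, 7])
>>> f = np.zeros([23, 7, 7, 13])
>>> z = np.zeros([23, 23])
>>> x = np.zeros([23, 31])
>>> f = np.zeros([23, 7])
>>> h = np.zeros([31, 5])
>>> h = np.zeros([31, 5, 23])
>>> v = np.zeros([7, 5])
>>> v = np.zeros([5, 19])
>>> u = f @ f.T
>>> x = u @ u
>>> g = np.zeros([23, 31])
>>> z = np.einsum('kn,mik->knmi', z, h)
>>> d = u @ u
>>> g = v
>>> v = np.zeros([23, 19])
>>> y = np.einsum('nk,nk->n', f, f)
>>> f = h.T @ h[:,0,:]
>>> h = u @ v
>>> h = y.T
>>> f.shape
(23, 5, 23)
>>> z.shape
(23, 23, 31, 5)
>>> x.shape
(23, 23)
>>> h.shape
(23,)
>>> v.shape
(23, 19)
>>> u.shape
(23, 23)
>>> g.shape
(5, 19)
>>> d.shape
(23, 23)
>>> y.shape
(23,)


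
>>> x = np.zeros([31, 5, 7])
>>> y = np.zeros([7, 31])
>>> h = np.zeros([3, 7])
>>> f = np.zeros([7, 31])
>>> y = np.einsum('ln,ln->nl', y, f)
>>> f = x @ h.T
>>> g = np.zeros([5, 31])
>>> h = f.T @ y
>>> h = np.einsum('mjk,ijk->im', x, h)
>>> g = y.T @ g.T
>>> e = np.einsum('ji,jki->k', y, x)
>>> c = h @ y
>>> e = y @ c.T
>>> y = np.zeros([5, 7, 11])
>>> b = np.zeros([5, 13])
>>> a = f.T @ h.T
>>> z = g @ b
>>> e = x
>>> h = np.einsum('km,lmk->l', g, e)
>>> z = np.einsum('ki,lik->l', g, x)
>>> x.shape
(31, 5, 7)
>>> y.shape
(5, 7, 11)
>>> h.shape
(31,)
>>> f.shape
(31, 5, 3)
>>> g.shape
(7, 5)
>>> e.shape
(31, 5, 7)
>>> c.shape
(3, 7)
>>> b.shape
(5, 13)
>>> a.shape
(3, 5, 3)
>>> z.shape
(31,)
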